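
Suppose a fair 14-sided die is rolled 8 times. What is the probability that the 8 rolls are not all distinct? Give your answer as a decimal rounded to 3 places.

P(all 8 different) = 14/14 · 13/14 · ··· · 7/14 ≈ 0.082.
P(at least two equal) = 1 − 0.082 = 0.918.

0.918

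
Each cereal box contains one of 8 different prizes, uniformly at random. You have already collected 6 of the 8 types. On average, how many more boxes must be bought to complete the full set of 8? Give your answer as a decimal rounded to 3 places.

Starting from 6 distinct types, each trial gives a new one with probability (8−i)/8 when i types are held, so the wait for the next new type is 8/(8−i).
E = 8/2 + 8/1 = 12 ≈ 12.000.

12.000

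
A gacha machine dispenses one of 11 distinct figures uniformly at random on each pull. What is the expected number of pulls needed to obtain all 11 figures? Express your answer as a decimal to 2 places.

After i distinct types are collected, each trial gives a new one with probability (11−i)/11, so the expected wait for the next new type is 11/(11−i).
E = 11/11 + 11/10 + 11/9 + 11/8 + 11/7 + 11/6 + 11/5 + 11/4 + 11/3 + 11/2 + 11/1 = 83711/2520 ≈ 33.22.

33.22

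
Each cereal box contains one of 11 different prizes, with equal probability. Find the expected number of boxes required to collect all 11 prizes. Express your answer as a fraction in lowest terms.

83711/2520

After i distinct types are collected, each trial gives a new one with probability (11−i)/11, so the expected wait for the next new type is 11/(11−i).
E = 11/11 + 11/10 + 11/9 + 11/8 + 11/7 + 11/6 + 11/5 + 11/4 + 11/3 + 11/2 + 11/1 = 83711/2520.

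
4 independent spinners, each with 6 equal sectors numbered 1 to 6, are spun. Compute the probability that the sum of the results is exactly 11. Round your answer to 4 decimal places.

0.0802

There are 6^4 = 1296 equally likely outcomes.
The number of ordered 4-tuples from {1,…,6} summing to 11 is 104.
P(sum = 11) = 104/1296 = 13/162 ≈ 0.0802.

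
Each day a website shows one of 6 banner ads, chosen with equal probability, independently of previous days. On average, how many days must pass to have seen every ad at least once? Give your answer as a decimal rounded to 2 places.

After i distinct types are collected, each trial gives a new one with probability (6−i)/6, so the expected wait for the next new type is 6/(6−i).
E = 6/6 + 6/5 + 6/4 + 6/3 + 6/2 + 6/1 = 147/10 ≈ 14.70.

14.70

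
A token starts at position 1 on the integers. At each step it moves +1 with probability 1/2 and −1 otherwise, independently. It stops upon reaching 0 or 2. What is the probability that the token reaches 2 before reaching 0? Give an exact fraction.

1/2

With a fair step, P(i) = ½P(i−1) + ½P(i+1) with P(0)=0, P(2)=1 has the linear solution P(i) = i/2.
P(1) = 1/2.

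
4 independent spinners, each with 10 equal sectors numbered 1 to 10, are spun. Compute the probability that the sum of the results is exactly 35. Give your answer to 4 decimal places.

0.0056

There are 10^4 = 10000 equally likely outcomes.
The number of ordered 4-tuples from {1,…,10} summing to 35 is 56.
P(sum = 35) = 56/10000 = 7/1250 ≈ 0.0056.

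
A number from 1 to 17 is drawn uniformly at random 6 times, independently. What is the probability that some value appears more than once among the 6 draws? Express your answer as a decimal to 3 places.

P(all 6 different) = 17/17 · 16/17 · ··· · 12/17 ≈ 0.369.
P(at least two equal) = 1 − 0.369 = 0.631.

0.631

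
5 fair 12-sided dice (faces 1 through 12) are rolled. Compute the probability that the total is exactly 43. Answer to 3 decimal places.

There are 12^5 = 248832 equally likely outcomes.
The number of ordered 5-tuples from {1,…,12} summing to 43 is 5355.
P(sum = 43) = 5355/248832 = 595/27648 ≈ 0.022.

0.022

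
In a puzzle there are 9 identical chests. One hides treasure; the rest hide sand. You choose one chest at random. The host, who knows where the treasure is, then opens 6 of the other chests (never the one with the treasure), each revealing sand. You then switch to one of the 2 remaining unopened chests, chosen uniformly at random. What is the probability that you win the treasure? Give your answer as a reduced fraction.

Your original chest holds the treasure with probability 1/9, so the other 8 collectively hold it with probability 8/9.
The host can always find 6 empty chests to open, so the reveals don't change that 8/9; it is now spread over the 2 remaining unopened chests.
P(win by switching) = (8/9) · (1/2) = 4/9.

4/9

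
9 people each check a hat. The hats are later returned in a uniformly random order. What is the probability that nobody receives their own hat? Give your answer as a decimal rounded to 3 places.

This is the derangement probability: permutations of 9 with no fixed point.
D(9) = 9! · (1 − 1/1! + 1/2! − ··· + (−1)^9/9!) = 133496.
P = 133496/362880 = 16687/45360 ≈ 0.368.

0.368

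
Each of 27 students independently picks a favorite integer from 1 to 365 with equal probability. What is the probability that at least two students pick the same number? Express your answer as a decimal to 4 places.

It's easier to compute the probability that all 27 are distinct.
P(all distinct) = 365/365 · 364/365 · ··· · 339/365 ≈ 0.3731.
So the probability of at least one match is 1 − 0.3731 = 0.6269.

0.6269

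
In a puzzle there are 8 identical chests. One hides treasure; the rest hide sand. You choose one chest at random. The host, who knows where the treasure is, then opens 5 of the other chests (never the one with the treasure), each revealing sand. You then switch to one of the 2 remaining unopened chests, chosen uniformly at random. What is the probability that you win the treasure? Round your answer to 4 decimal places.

0.4375

Your original chest holds the treasure with probability 1/8, so the other 7 collectively hold it with probability 7/8.
The host can always find 5 empty chests to open, so the reveals don't change that 7/8; it is now spread over the 2 remaining unopened chests.
P(win by switching) = (7/8) · (1/2) = 7/16 ≈ 0.4375.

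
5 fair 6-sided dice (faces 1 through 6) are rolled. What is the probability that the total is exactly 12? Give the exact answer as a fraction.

305/7776

There are 6^5 = 7776 equally likely outcomes.
The number of ordered 5-tuples from {1,…,6} summing to 12 is 305.
P(sum = 12) = 305/7776.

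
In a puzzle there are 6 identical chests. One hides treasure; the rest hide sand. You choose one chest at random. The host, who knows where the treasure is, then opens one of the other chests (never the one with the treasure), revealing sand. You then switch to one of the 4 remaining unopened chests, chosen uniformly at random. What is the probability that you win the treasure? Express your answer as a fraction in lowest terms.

5/24

Your original chest holds the treasure with probability 1/6, so the other 5 collectively hold it with probability 5/6.
The host can always find an empty chest to open, so this doesn't change that 5/6; it is now spread over the 4 remaining unopened chests.
P(win by switching) = (5/6) · (1/4) = 5/24.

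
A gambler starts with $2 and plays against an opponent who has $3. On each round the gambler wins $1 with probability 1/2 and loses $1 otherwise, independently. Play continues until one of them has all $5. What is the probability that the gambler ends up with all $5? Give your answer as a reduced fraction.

2/5

With a fair step, P(i) = ½P(i−1) + ½P(i+1) with P(0)=0, P(5)=1 has the linear solution P(i) = i/5.
P(2) = 2/5.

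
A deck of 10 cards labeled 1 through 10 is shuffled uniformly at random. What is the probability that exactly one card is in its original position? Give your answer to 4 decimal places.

0.3679

Choose which one is fixed: C(10,1) = 10 ways.
The remaining 9 must have no fixed point: D(9) = 133496.
P = 10·133496/3628800 = 16687/45360 ≈ 0.3679.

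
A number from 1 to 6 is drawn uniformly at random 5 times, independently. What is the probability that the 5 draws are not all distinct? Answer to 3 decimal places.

P(all 5 different) = 6/6 · 5/6 · ··· · 2/6 ≈ 0.093.
P(at least two equal) = 1 − 0.093 = 0.907.

0.907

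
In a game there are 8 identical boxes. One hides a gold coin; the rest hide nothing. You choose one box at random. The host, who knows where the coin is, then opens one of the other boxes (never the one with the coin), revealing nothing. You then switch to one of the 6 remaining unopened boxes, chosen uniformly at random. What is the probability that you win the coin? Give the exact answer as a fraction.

Your original box holds the coin with probability 1/8, so the other 7 collectively hold it with probability 7/8.
The host can always find an empty box to open, so this doesn't change that 7/8; it is now spread over the 6 remaining unopened boxes.
P(win by switching) = (7/8) · (1/6) = 7/48.

7/48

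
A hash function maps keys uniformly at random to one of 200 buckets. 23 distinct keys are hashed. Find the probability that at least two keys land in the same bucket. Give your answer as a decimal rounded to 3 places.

It's easier to compute the probability that all 23 are distinct.
P(all distinct) = 200/200 · 199/200 · ··· · 178/200 ≈ 0.268.
So the probability of at least one match is 1 − 0.268 = 0.732.

0.732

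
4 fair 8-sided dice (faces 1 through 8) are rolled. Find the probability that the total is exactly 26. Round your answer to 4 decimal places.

There are 8^4 = 4096 equally likely outcomes.
The number of ordered 4-tuples from {1,…,8} summing to 26 is 84.
P(sum = 26) = 84/4096 = 21/1024 ≈ 0.0205.

0.0205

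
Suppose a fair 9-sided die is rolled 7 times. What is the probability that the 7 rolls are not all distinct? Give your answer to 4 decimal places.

0.9621

P(all 7 different) = 9/9 · 8/9 · ··· · 3/9 ≈ 0.0379.
P(at least two equal) = 1 − 0.0379 = 0.9621.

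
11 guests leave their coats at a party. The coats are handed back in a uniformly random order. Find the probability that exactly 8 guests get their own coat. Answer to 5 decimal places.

Choose which 8 of the 11 are fixed: C(11,8) = 165 ways.
The remaining 3 must have no fixed point: D(3) = 2.
P = 165·2/39916800 = 1/120960 ≈ 0.00001.

0.00001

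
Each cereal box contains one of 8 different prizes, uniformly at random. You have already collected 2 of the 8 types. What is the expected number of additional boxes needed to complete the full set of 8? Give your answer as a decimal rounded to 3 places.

Starting from 2 distinct types, each trial gives a new one with probability (8−i)/8 when i types are held, so the wait for the next new type is 8/(8−i).
E = 8/6 + 8/5 + 8/4 + 8/3 + 8/2 + 8/1 = 98/5 ≈ 19.600.

19.600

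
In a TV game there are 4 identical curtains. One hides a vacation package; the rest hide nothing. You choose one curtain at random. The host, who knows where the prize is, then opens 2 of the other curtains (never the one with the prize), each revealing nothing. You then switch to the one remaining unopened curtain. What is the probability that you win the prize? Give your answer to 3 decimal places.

0.750

Your original curtain holds the prize with probability 1/4, so the other 3 collectively hold it with probability 3/4.
The host can always find 2 empty curtains to open, so the reveals don't change that 3/4; it is now spread over the 1 remaining unopened curtain.
P(win by switching) = (3/4) · (1/1) = 3/4 ≈ 0.750.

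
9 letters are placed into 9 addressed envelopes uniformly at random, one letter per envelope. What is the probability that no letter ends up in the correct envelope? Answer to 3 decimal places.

0.368

This is the derangement probability: permutations of 9 with no fixed point.
D(9) = 9! · (1 − 1/1! + 1/2! − ··· + (−1)^9/9!) = 133496.
P = 133496/362880 = 16687/45360 ≈ 0.368.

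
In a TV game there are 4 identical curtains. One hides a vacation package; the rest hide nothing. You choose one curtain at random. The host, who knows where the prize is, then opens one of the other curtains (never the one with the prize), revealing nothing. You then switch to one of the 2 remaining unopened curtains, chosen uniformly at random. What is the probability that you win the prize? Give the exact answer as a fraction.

Your original curtain holds the prize with probability 1/4, so the other 3 collectively hold it with probability 3/4.
The host can always find an empty curtain to open, so this doesn't change that 3/4; it is now spread over the 2 remaining unopened curtains.
P(win by switching) = (3/4) · (1/2) = 3/8.

3/8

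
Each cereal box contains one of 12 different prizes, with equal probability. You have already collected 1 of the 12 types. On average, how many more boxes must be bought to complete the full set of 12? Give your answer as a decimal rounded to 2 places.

Starting from 1 distinct type, each trial gives a new one with probability (12−i)/12 when i types are held, so the wait for the next new type is 12/(12−i).
E = 12/11 + 12/10 + 12/9 + 12/8 + 12/7 + 12/6 + 12/5 + 12/4 + 12/3 + 12/2 + 12/1 = 83711/2310 ≈ 36.24.

36.24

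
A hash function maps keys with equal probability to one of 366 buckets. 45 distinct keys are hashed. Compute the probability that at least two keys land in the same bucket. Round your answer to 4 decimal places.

0.9405

It's easier to compute the probability that all 45 are distinct.
P(all distinct) = 366/366 · 365/366 · ··· · 322/366 ≈ 0.0595.
So the probability of at least one match is 1 − 0.0595 = 0.9405.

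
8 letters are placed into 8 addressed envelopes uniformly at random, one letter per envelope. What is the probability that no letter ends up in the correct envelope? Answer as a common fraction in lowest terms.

This is the derangement probability: permutations of 8 with no fixed point.
D(8) = 8! · (1 − 1/1! + 1/2! − ··· + (−1)^8/8!) = 14833.
P = 14833/40320 = 2119/5760.

2119/5760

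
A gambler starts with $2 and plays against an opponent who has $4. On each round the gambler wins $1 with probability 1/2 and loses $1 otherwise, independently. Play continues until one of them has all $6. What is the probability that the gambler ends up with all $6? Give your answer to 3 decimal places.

0.333

With a fair step, P(i) = ½P(i−1) + ½P(i+1) with P(0)=0, P(6)=1 has the linear solution P(i) = i/6.
P(2) = 2/6 = 1/3 ≈ 0.333.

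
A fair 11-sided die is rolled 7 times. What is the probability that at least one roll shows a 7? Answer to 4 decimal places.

P(no roll shows a 7) = (10/11)^7 ≈ 0.5132.
P(at least one) = 1 − 0.5132 = 0.4868.

0.4868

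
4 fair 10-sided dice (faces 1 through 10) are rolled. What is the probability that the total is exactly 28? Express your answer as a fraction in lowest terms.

There are 10^4 = 10000 equally likely outcomes.
The number of ordered 4-tuples from {1,…,10} summing to 28 is 415.
P(sum = 28) = 415/10000 = 83/2000.

83/2000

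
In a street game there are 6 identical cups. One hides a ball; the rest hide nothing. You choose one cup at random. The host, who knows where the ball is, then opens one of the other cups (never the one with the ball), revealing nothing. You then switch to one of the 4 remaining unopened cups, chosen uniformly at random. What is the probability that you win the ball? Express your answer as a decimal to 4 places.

0.2083

Your original cup holds the ball with probability 1/6, so the other 5 collectively hold it with probability 5/6.
The host can always find an empty cup to open, so this doesn't change that 5/6; it is now spread over the 4 remaining unopened cups.
P(win by switching) = (5/6) · (1/4) = 5/24 ≈ 0.2083.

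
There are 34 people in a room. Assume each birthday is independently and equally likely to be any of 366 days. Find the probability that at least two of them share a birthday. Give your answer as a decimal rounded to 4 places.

0.7944

It's easier to compute the probability that all 34 are distinct.
P(all distinct) = 366/366 · 365/366 · ··· · 333/366 ≈ 0.2056.
So the probability of at least one match is 1 − 0.2056 = 0.7944.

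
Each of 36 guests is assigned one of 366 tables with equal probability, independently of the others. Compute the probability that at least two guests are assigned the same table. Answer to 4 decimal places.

It's easier to compute the probability that all 36 are distinct.
P(all distinct) = 366/366 · 365/366 · ··· · 331/366 ≈ 0.1687.
So the probability of at least one match is 1 − 0.1687 = 0.8313.

0.8313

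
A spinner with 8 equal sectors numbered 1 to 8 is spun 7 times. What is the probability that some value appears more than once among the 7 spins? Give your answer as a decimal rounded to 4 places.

P(all 7 different) = 8/8 · 7/8 · ··· · 2/8 ≈ 0.0192.
P(at least two equal) = 1 − 0.0192 = 0.9808.

0.9808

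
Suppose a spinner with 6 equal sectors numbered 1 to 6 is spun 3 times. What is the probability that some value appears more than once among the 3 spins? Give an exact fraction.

4/9

P(all 3 different) = 6/6 · 5/6 · ··· · 4/6 = 5/9.
P(at least two equal) = 1 − 5/9 = 4/9.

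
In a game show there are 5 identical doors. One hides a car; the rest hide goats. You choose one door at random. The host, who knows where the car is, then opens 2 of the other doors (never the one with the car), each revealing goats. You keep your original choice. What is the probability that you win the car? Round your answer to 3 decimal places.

0.200

The host can always open 2 empty doors regardless of your choice, so the reveals give no information about your original door.
P(win by staying) = 1/5 ≈ 0.200.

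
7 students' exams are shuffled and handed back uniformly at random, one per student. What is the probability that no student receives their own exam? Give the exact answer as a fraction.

103/280

This is the derangement probability: permutations of 7 with no fixed point.
D(7) = 7! · (1 − 1/1! + 1/2! − ··· + (−1)^7/7!) = 1854.
P = 1854/5040 = 103/280.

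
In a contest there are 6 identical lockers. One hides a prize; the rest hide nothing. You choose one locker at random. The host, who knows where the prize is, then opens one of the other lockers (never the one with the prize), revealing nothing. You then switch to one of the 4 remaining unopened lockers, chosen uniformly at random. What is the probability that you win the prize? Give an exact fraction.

Your original locker holds the prize with probability 1/6, so the other 5 collectively hold it with probability 5/6.
The host can always find an empty locker to open, so this doesn't change that 5/6; it is now spread over the 4 remaining unopened lockers.
P(win by switching) = (5/6) · (1/4) = 5/24.

5/24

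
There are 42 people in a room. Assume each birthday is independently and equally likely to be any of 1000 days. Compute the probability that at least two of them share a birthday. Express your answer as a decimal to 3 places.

0.582

It's easier to compute the probability that all 42 are distinct.
P(all distinct) = 1000/1000 · 999/1000 · ··· · 959/1000 ≈ 0.418.
So the probability of at least one match is 1 − 0.418 = 0.582.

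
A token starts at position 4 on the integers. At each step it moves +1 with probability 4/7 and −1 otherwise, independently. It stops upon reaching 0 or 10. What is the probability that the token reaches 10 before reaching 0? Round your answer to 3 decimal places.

Let r = q/p = (3/7)/(4/7) = 3/4. The recurrence P(i) = p·P(i+1) + q·P(i−1) with P(0)=0, P(10)=1 gives P(i) = (1 − r^i)/(1 − r^10).
P(4) = (1 − (3/4)^4) / (1 − (3/4)^10) = 102400/141361 ≈ 0.724.

0.724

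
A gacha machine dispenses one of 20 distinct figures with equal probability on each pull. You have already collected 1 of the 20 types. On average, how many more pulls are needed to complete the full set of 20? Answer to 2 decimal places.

Starting from 1 distinct type, each trial gives a new one with probability (20−i)/20 when i types are held, so the wait for the next new type is 20/(20−i).
E = 20/19 + 20/18 + 20/17 + 20/16 + 20/15 + 20/14 + 20/13 + 20/12 + 20/11 + 20/10 + 20/9 + 20/8 + 20/7 + 20/6 + 20/5 + 20/4 + 20/3 + 20/2 + 20/1 = 275295799/3879876 ≈ 70.95.

70.95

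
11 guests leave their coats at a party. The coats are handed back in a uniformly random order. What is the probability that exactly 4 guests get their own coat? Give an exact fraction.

Choose which 4 of the 11 are fixed: C(11,4) = 330 ways.
The remaining 7 must have no fixed point: D(7) = 1854.
P = 330·1854/39916800 = 103/6720.

103/6720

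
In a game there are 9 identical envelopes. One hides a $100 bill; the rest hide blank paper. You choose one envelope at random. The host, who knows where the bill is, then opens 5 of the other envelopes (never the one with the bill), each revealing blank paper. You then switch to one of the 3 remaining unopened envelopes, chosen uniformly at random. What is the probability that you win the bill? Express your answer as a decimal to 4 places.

0.2963

Your original envelope holds the bill with probability 1/9, so the other 8 collectively hold it with probability 8/9.
The host can always find 5 empty envelopes to open, so the reveals don't change that 8/9; it is now spread over the 3 remaining unopened envelopes.
P(win by switching) = (8/9) · (1/3) = 8/27 ≈ 0.2963.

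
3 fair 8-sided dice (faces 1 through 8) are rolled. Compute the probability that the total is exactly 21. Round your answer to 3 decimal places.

0.020

There are 8^3 = 512 equally likely outcomes.
The number of ordered 3-tuples from {1,…,8} summing to 21 is 10.
P(sum = 21) = 10/512 = 5/256 ≈ 0.020.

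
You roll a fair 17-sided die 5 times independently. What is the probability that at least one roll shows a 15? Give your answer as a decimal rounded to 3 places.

0.261

P(no roll shows a 15) = (16/17)^5 ≈ 0.739.
P(at least one) = 1 − 0.739 = 0.261.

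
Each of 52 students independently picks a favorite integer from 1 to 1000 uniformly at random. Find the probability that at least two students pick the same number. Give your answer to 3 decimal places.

0.741

It's easier to compute the probability that all 52 are distinct.
P(all distinct) = 1000/1000 · 999/1000 · ··· · 949/1000 ≈ 0.259.
So the probability of at least one match is 1 − 0.259 = 0.741.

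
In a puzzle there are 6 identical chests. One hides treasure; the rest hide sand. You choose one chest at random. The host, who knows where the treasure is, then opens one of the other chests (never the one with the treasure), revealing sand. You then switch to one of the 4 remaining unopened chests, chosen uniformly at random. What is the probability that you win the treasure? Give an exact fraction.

Your original chest holds the treasure with probability 1/6, so the other 5 collectively hold it with probability 5/6.
The host can always find an empty chest to open, so this doesn't change that 5/6; it is now spread over the 4 remaining unopened chests.
P(win by switching) = (5/6) · (1/4) = 5/24.

5/24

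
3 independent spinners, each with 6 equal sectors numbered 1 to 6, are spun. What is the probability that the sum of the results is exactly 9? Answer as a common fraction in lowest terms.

There are 6^3 = 216 equally likely outcomes.
The number of ordered 3-tuples from {1,…,6} summing to 9 is 25.
P(sum = 9) = 25/216.

25/216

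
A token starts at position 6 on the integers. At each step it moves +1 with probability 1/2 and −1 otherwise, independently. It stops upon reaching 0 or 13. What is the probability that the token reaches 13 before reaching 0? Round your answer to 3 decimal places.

0.462

With a fair step, P(i) = ½P(i−1) + ½P(i+1) with P(0)=0, P(13)=1 has the linear solution P(i) = i/13.
P(6) = 6/13 ≈ 0.462.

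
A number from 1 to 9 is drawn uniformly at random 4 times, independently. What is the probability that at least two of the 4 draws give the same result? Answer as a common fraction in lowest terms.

P(all 4 different) = 9/9 · 8/9 · ··· · 6/9 = 112/243.
P(at least two equal) = 1 − 112/243 = 131/243.

131/243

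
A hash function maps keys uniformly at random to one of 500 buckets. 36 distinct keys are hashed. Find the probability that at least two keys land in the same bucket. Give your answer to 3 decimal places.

It's easier to compute the probability that all 36 are distinct.
P(all distinct) = 500/500 · 499/500 · ··· · 465/500 ≈ 0.275.
So the probability of at least one match is 1 − 0.275 = 0.725.

0.725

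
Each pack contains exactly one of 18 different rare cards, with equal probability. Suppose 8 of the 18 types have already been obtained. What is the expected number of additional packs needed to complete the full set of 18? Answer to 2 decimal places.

52.72

Starting from 8 distinct types, each trial gives a new one with probability (18−i)/18 when i types are held, so the wait for the next new type is 18/(18−i).
E = 18/10 + 18/9 + 18/8 + 18/7 + 18/6 + 18/5 + 18/4 + 18/3 + 18/2 + 18/1 = 7381/140 ≈ 52.72.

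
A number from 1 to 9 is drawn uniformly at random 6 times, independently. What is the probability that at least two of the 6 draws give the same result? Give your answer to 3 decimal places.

P(all 6 different) = 9/9 · 8/9 · ··· · 4/9 ≈ 0.114.
P(at least two equal) = 1 − 0.114 = 0.886.

0.886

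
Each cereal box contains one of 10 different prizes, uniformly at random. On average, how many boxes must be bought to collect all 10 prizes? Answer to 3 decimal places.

After i distinct types are collected, each trial gives a new one with probability (10−i)/10, so the expected wait for the next new type is 10/(10−i).
E = 10/10 + 10/9 + 10/8 + 10/7 + 10/6 + 10/5 + 10/4 + 10/3 + 10/2 + 10/1 = 7381/252 ≈ 29.290.

29.290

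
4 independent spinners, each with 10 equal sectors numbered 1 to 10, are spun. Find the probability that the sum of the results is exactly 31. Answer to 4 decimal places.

0.0220

There are 10^4 = 10000 equally likely outcomes.
The number of ordered 4-tuples from {1,…,10} summing to 31 is 220.
P(sum = 31) = 220/10000 = 11/500 ≈ 0.0220.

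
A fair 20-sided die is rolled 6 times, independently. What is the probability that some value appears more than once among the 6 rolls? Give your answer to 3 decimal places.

0.564

P(all 6 different) = 20/20 · 19/20 · ··· · 15/20 ≈ 0.436.
P(at least two equal) = 1 − 0.436 = 0.564.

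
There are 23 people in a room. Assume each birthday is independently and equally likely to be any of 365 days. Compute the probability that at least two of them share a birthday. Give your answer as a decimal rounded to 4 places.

It's easier to compute the probability that all 23 are distinct.
P(all distinct) = 365/365 · 364/365 · ··· · 343/365 ≈ 0.4927.
So the probability of at least one match is 1 − 0.4927 = 0.5073.

0.5073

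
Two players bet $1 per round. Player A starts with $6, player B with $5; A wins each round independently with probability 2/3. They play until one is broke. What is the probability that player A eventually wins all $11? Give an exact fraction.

2016/2047

Let r = q/p = (1/3)/(2/3) = 1/2. The recurrence P(i) = p·P(i+1) + q·P(i−1) with P(0)=0, P(11)=1 gives P(i) = (1 − r^i)/(1 − r^11).
P(6) = (1 − (1/2)^6) / (1 − (1/2)^11) = 2016/2047.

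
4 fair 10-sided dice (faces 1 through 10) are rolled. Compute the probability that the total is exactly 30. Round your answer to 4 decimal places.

There are 10^4 = 10000 equally likely outcomes.
The number of ordered 4-tuples from {1,…,10} summing to 30 is 282.
P(sum = 30) = 282/10000 = 141/5000 ≈ 0.0282.

0.0282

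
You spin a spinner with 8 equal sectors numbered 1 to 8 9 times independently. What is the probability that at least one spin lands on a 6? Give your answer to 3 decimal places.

P(no spin lands on a 6) = (7/8)^9 ≈ 0.301.
P(at least one) = 1 − 0.301 = 0.699.

0.699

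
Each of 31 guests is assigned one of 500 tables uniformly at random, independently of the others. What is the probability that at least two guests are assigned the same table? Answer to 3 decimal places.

It's easier to compute the probability that all 31 are distinct.
P(all distinct) = 500/500 · 499/500 · ··· · 470/500 ≈ 0.387.
So the probability of at least one match is 1 − 0.387 = 0.613.

0.613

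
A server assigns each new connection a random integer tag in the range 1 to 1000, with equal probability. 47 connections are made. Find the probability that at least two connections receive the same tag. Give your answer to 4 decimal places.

It's easier to compute the probability that all 47 are distinct.
P(all distinct) = 1000/1000 · 999/1000 · ··· · 954/1000 ≈ 0.3335.
So the probability of at least one match is 1 − 0.3335 = 0.6665.

0.6665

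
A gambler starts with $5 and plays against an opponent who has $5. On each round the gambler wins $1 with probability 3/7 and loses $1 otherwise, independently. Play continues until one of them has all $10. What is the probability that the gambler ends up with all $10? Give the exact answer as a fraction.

Let r = q/p = (4/7)/(3/7) = 4/3. The recurrence P(i) = p·P(i+1) + q·P(i−1) with P(0)=0, P(10)=1 gives P(i) = (1 − r^i)/(1 − r^10).
P(5) = (1 − (4/3)^5) / (1 − (4/3)^10) = 243/1267.

243/1267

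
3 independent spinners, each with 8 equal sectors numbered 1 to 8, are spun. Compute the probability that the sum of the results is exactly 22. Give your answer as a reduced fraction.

3/256

There are 8^3 = 512 equally likely outcomes.
The number of ordered 3-tuples from {1,…,8} summing to 22 is 6.
P(sum = 22) = 6/512 = 3/256.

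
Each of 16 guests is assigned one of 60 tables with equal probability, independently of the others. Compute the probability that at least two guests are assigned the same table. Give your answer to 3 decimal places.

0.889

It's easier to compute the probability that all 16 are distinct.
P(all distinct) = 60/60 · 59/60 · ··· · 45/60 ≈ 0.111.
So the probability of at least one match is 1 − 0.111 = 0.889.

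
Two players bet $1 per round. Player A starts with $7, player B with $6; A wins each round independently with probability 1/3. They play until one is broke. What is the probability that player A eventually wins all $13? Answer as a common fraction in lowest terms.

Let r = q/p = (2/3)/(1/3) = 2. The recurrence P(i) = p·P(i+1) + q·P(i−1) with P(0)=0, P(13)=1 gives P(i) = (1 − r^i)/(1 − r^13).
P(7) = (1 − (2)^7) / (1 − (2)^13) = 127/8191.

127/8191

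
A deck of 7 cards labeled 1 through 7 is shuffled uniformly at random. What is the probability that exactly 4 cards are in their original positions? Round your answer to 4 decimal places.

0.0139

Choose which 4 of the 7 are fixed: C(7,4) = 35 ways.
The remaining 3 must have no fixed point: D(3) = 2.
P = 35·2/5040 = 1/72 ≈ 0.0139.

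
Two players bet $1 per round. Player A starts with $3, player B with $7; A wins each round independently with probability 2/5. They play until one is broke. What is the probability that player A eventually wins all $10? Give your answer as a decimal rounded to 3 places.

Let r = q/p = (3/5)/(2/5) = 3/2. The recurrence P(i) = p·P(i+1) + q·P(i−1) with P(0)=0, P(10)=1 gives P(i) = (1 − r^i)/(1 − r^10).
P(3) = (1 − (3/2)^3) / (1 − (3/2)^10) = 2432/58025 ≈ 0.042.

0.042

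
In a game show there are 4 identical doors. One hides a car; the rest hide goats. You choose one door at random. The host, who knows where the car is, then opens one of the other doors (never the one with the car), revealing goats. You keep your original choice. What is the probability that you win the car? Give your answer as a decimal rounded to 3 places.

The host can always open an empty door regardless of your choice, so this gives no information about your original door.
P(win by staying) = 1/4 ≈ 0.250.

0.250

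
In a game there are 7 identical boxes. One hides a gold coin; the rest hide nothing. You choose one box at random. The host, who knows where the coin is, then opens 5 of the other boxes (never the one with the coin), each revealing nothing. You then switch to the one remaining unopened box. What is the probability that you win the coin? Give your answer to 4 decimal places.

Your original box holds the coin with probability 1/7, so the other 6 collectively hold it with probability 6/7.
The host can always find 5 empty boxes to open, so the reveals don't change that 6/7; it is now spread over the 1 remaining unopened box.
P(win by switching) = (6/7) · (1/1) = 6/7 ≈ 0.8571.

0.8571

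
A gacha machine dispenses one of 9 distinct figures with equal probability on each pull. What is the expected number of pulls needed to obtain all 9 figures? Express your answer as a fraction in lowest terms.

7129/280

After i distinct types are collected, each trial gives a new one with probability (9−i)/9, so the expected wait for the next new type is 9/(9−i).
E = 9/9 + 9/8 + 9/7 + 9/6 + 9/5 + 9/4 + 9/3 + 9/2 + 9/1 = 7129/280.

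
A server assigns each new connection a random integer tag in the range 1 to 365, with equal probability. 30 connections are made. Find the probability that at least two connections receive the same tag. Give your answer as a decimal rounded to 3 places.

0.706

It's easier to compute the probability that all 30 are distinct.
P(all distinct) = 365/365 · 364/365 · ··· · 336/365 ≈ 0.294.
So the probability of at least one match is 1 − 0.294 = 0.706.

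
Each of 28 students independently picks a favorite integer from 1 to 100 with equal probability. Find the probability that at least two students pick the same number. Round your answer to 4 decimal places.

0.9848

It's easier to compute the probability that all 28 are distinct.
P(all distinct) = 100/100 · 99/100 · ··· · 73/100 ≈ 0.0152.
So the probability of at least one match is 1 − 0.0152 = 0.9848.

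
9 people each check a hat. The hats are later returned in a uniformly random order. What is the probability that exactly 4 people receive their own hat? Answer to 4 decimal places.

0.0153

Choose which 4 of the 9 are fixed: C(9,4) = 126 ways.
The remaining 5 must have no fixed point: D(5) = 44.
P = 126·44/362880 = 11/720 ≈ 0.0153.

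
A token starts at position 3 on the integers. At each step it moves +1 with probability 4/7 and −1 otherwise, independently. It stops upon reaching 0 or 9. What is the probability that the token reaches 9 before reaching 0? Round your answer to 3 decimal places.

0.625

Let r = q/p = (3/7)/(4/7) = 3/4. The recurrence P(i) = p·P(i+1) + q·P(i−1) with P(0)=0, P(9)=1 gives P(i) = (1 − r^i)/(1 − r^9).
P(3) = (1 − (3/4)^3) / (1 − (3/4)^9) = 4096/6553 ≈ 0.625.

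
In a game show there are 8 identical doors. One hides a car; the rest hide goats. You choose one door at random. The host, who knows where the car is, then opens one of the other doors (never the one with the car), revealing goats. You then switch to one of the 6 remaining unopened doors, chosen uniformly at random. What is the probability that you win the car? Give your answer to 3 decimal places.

0.146

Your original door holds the car with probability 1/8, so the other 7 collectively hold it with probability 7/8.
The host can always find an empty door to open, so this doesn't change that 7/8; it is now spread over the 6 remaining unopened doors.
P(win by switching) = (7/8) · (1/6) = 7/48 ≈ 0.146.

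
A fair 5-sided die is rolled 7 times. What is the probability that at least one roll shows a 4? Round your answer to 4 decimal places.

0.7903

P(no roll shows a 4) = (4/5)^7 ≈ 0.2097.
P(at least one) = 1 − 0.2097 = 0.7903.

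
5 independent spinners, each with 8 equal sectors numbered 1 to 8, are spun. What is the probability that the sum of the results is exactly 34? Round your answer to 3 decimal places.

0.006

There are 8^5 = 32768 equally likely outcomes.
The number of ordered 5-tuples from {1,…,8} summing to 34 is 210.
P(sum = 34) = 210/32768 = 105/16384 ≈ 0.006.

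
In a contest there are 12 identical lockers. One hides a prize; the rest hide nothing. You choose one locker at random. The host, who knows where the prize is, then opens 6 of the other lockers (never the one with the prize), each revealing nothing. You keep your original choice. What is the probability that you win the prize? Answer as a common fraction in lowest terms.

1/12

The host can always open 6 empty lockers regardless of your choice, so the reveals give no information about your original locker.
P(win by staying) = 1/12.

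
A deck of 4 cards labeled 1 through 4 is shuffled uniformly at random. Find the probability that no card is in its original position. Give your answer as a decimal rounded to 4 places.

0.3750

This is the derangement probability: permutations of 4 with no fixed point.
D(4) = 4! · (1 − 1/1! + 1/2! − ··· + (−1)^4/4!) = 9.
P = 9/24 = 3/8 ≈ 0.3750.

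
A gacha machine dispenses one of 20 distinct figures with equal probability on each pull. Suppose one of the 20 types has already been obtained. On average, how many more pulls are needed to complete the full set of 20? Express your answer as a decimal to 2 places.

Starting from 1 distinct type, each trial gives a new one with probability (20−i)/20 when i types are held, so the wait for the next new type is 20/(20−i).
E = 20/19 + 20/18 + 20/17 + 20/16 + 20/15 + 20/14 + 20/13 + 20/12 + 20/11 + 20/10 + 20/9 + 20/8 + 20/7 + 20/6 + 20/5 + 20/4 + 20/3 + 20/2 + 20/1 = 275295799/3879876 ≈ 70.95.

70.95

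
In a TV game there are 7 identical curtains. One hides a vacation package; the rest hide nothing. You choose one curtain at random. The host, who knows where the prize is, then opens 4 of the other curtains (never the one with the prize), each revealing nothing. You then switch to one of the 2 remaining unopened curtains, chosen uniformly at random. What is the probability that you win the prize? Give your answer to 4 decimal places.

Your original curtain holds the prize with probability 1/7, so the other 6 collectively hold it with probability 6/7.
The host can always find 4 empty curtains to open, so the reveals don't change that 6/7; it is now spread over the 2 remaining unopened curtains.
P(win by switching) = (6/7) · (1/2) = 3/7 ≈ 0.4286.

0.4286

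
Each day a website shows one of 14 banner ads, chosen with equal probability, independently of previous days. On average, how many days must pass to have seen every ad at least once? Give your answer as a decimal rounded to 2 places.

After i distinct types are collected, each trial gives a new one with probability (14−i)/14, so the expected wait for the next new type is 14/(14−i).
E = 14/14 + 14/13 + 14/12 + 14/11 + 14/10 + 14/9 + 14/8 + 14/7 + 14/6 + 14/5 + 14/4 + 14/3 + 14/2 + 14/1 = 1171733/25740 ≈ 45.52.

45.52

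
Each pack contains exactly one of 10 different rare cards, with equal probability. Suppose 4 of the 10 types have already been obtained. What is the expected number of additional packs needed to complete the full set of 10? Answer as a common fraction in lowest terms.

Starting from 4 distinct types, each trial gives a new one with probability (10−i)/10 when i types are held, so the wait for the next new type is 10/(10−i).
E = 10/6 + 10/5 + 10/4 + 10/3 + 10/2 + 10/1 = 49/2.

49/2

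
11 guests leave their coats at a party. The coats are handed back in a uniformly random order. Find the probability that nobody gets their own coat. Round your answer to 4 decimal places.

0.3679

This is the derangement probability: permutations of 11 with no fixed point.
D(11) = 11! · (1 − 1/1! + 1/2! − ··· + (−1)^11/11!) = 14684570.
P = 14684570/39916800 = 1468457/3991680 ≈ 0.3679.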